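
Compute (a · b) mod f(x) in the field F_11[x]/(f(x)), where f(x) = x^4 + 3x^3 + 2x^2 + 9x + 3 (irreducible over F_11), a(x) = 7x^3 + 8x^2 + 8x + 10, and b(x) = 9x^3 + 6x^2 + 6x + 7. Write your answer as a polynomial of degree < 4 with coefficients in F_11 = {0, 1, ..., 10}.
a · b ≡ 3x^3 + 7x^2 + 5x + 2 (mod f(x))

Multiply in F_11[x]: a(x)·b(x) = (7x^3 + 8x^2 + 8x + 10)·(9x^3 + 6x^2 + 6x + 7) = 8x^6 + 4x^5 + 8x^4 + 4x^3 + 10x^2 + 6x + 4. This has degree ≥ 4, so divide by f(x) over F_11: 8x^6 + 4x^5 + 8x^4 + 4x^3 + 10x^2 + 6x + 4 = (8x^2 + 2x + 8)·(x^4 + 3x^3 + 2x^2 + 9x + 3) + (3x^3 + 7x^2 + 5x + 2). Hence a·b ≡ 3x^3 + 7x^2 + 5x + 2 (mod f). (F_11[x]/(f) is a field with 11^4 = 14641 elements since f is irreducible of degree 4.)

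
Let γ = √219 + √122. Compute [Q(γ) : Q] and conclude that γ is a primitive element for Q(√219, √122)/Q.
[Q(γ) : Q] = 4 (equivalently, Q(γ) = Q(√219, √122))

Obviously Q(γ) ⊆ Q(√219, √122), and [Q(√219, √122):Q] = 4 (since 219, 122 are distinct squarefree integers > 1 with 26718 not a perfect square). To show equality we compute the minimal polynomial of γ. From γ = √219 + √122: γ^2 = 219 + 2√(26718) + 122 = 341 + 2√(26718), so γ^2 - 341 = 2√(26718); squaring, (γ^2 - 341)^2 = 4·26718, i.e. γ^4 - 682γ^2 + 116281 - 106872 = 0, i.e. γ^4 - 682γ^2 + 9409 = 0. So γ is a root of x^4 - 682x^2 + 9409. This polynomial is irreducible over Q: it has no rational root (each ±√219 ± √122 is irrational), and any factorization into two quadratics over Q would force √(26718) ∈ Q (pairing opposite roots) or √219, √122 ∈ Q (other pairings), all impossible. Hence [Q(γ):Q] = 4 = [Q(√219, √122):Q], so Q(γ) = Q(√219, √122).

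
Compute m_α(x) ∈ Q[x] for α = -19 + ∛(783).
m_α(x) = x^3 + 57x^2 + 1083x + 6076

Set β = α + 19 = ∛(783), so β^3 = 783. Then (α + 19)^3 - 783 = 0, i.e. α is a root of g(x) = (x + 19)^3 - 783 = x^3 + 57x^2 + 1083x + 6076. Since g(x) = h(x + 19) where h(x) = x^3 - 783, and h is irreducible over Q (because 783 is not a perfect cube, so h has no rational root, and a monic cubic with no rational root is irreducible), g is also irreducible (irreducibility is preserved under the substitution x → x + 19). Hence m_α(x) = x^3 + 57x^2 + 1083x + 6076.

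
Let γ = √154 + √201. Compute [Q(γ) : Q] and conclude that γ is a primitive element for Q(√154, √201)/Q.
[Q(γ) : Q] = 4 (equivalently, Q(γ) = Q(√154, √201))

Obviously Q(γ) ⊆ Q(√154, √201), and [Q(√154, √201):Q] = 4 (since 154, 201 are distinct squarefree integers > 1 with 30954 not a perfect square). To show equality we compute the minimal polynomial of γ. From γ = √154 + √201: γ^2 = 154 + 2√(30954) + 201 = 355 + 2√(30954), so γ^2 - 355 = 2√(30954); squaring, (γ^2 - 355)^2 = 4·30954, i.e. γ^4 - 710γ^2 + 126025 - 123816 = 0, i.e. γ^4 - 710γ^2 + 2209 = 0. So γ is a root of x^4 - 710x^2 + 2209. This polynomial is irreducible over Q: it has no rational root (each ±√154 ± √201 is irrational), and any factorization into two quadratics over Q would force √(30954) ∈ Q (pairing opposite roots) or √154, √201 ∈ Q (other pairings), all impossible. Hence [Q(γ):Q] = 4 = [Q(√154, √201):Q], so Q(γ) = Q(√154, √201).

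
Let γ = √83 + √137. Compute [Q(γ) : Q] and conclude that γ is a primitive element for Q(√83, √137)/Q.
[Q(γ) : Q] = 4 (equivalently, Q(γ) = Q(√83, √137))

Obviously Q(γ) ⊆ Q(√83, √137), and [Q(√83, √137):Q] = 4 (since 83, 137 are distinct squarefree integers > 1 with 11371 not a perfect square). To show equality we compute the minimal polynomial of γ. From γ = √83 + √137: γ^2 = 83 + 2√(11371) + 137 = 220 + 2√(11371), so γ^2 - 220 = 2√(11371); squaring, (γ^2 - 220)^2 = 4·11371, i.e. γ^4 - 440γ^2 + 48400 - 45484 = 0, i.e. γ^4 - 440γ^2 + 2916 = 0. So γ is a root of x^4 - 440x^2 + 2916. This polynomial is irreducible over Q: it has no rational root (each ±√83 ± √137 is irrational), and any factorization into two quadratics over Q would force √(11371) ∈ Q (pairing opposite roots) or √83, √137 ∈ Q (other pairings), all impossible. Hence [Q(γ):Q] = 4 = [Q(√83, √137):Q], so Q(γ) = Q(√83, √137).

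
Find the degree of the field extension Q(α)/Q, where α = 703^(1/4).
[Q(α):Q] = 4

α is a root of x^4 - 703. By Eisenstein's criterion at the prime p = 19 (which divides the constant term 703 but p^2 = 361 does not, since 703 is squarefree), x^4 - 703 is irreducible over Q. Hence [Q(α):Q] = 4.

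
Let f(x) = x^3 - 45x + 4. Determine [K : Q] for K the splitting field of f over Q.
[K : Q] = 6

By the rational root test, any rational root of the monic integer polynomial f(x) = x^3 - 45x + 4 must be an integer dividing the constant term 4, i.e. one of ±{1, 2, 4}. Evaluating: f(1) = -40, f(-1) = 48, f(2) = -78, f(-2) = 86, f(4) = -112, f(-4) = 120; none is 0, so f has no rational root and is therefore irreducible over Q (a cubic with no linear factor over a field is irreducible). For an irreducible cubic, the Galois group is A_3 or S_3 according as the discriminant disc(f) = -4a^3 - 27b^2 = -4·(-45)^3 - 27·(4)^2 = 364068 is or is not a square in Q. Here disc(f) = 364068 is not a perfect square in Q, so the Galois group of f over Q is not contained in A_3 and must be all of S_3. The splitting field has degree |S_3| = 6 over Q, so [K : Q] = 6.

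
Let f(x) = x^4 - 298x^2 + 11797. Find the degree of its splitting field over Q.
[K : Q] = 4

Solving the quadratic in x^2: x^2 = (298 ± √(298^2 - 4·11797))/2 = (298 ± √41616)/2 = (298 ± 204)/2, giving x^2 = 47 or x^2 = 251. So f(x) = (x^2 - 47)(x^2 - 251) and the roots of f are ±√47, ±√251. Hence the splitting field is K = Q(√47, √251). Since 47 and 251 are distinct squarefree integers > 1, their product 11797 is not a perfect square, so √251 ∉ Q(√47). By the tower law [K:Q] = [Q(√47,√251):Q(√47)] · [Q(√47):Q] = 2 · 2 = 4.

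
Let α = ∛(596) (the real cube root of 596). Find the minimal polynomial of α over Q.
m_α(x) = x^3 - 596

α satisfies α^3 = 596, so x^3 - 596 annihilates α. By the rational root test, a rational root p/q (in lowest terms) of x^3 - 596 would satisfy p^3 = 596 q^3, forcing q = 1 and p^3 = 596; but 596 is not a perfect cube, contradiction. A monic cubic over Q with no rational root is irreducible (any nontrivial factorization would include a linear factor). Hence x^3 - 596 is the minimal polynomial of α, and in particular [Q(α):Q] = 3.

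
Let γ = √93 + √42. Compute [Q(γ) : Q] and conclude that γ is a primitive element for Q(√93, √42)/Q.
[Q(γ) : Q] = 4 (equivalently, Q(γ) = Q(√93, √42))

Obviously Q(γ) ⊆ Q(√93, √42), and [Q(√93, √42):Q] = 4 (since 93, 42 are distinct squarefree integers > 1 with 3906 not a perfect square). To show equality we compute the minimal polynomial of γ. From γ = √93 + √42: γ^2 = 93 + 2√(3906) + 42 = 135 + 2√(3906), so γ^2 - 135 = 2√(3906); squaring, (γ^2 - 135)^2 = 4·3906, i.e. γ^4 - 270γ^2 + 18225 - 15624 = 0, i.e. γ^4 - 270γ^2 + 2601 = 0. So γ is a root of x^4 - 270x^2 + 2601. This polynomial is irreducible over Q: it has no rational root (each ±√93 ± √42 is irrational), and any factorization into two quadratics over Q would force √(3906) ∈ Q (pairing opposite roots) or √93, √42 ∈ Q (other pairings), all impossible. Hence [Q(γ):Q] = 4 = [Q(√93, √42):Q], so Q(γ) = Q(√93, √42).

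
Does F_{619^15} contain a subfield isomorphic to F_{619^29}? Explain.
No: F_{619^29} is not a subfield of F_{619^15}

F_{p^m} embeds in F_{p^n} iff m | n. Here 29 ∤ 15 (since 15 = 0·29 + 15 with remainder 15 ≠ 0), so F_{619^29} is not a subfield of F_{619^15}. Equivalently: if it were, the tower law would give 29 = [F_{619^29}:F_619] dividing [F_{619^15}:F_619] = 15, contradiction.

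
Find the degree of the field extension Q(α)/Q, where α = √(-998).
[Q(α):Q] = 2

[Q(α):Q] equals the degree of the minimal polynomial of α. Here α^2 = -998 and x^2 + 998 is irreducible (d = -998 is squarefree, ≠ 1, hence not a square), so deg(m_α) = 2. Thus [Q(α):Q] = 2.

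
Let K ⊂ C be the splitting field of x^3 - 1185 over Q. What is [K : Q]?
[K : Q] = 6

The roots of x^3 - 1185 are ∛1185, ω∛1185, ω^2∛1185 where ω = e^(2πi/3) is a primitive cube root of unity, so K = Q(∛1185, ω). Now [Q(∛1185):Q] = 3 (since 1185 is not a perfect cube, x^3 - 1185 is irreducible) and [Q(ω):Q] = 2. Both 2 and 3 divide [K:Q], and [K:Q] ≤ 3·2 = 6, so [K:Q] = 6. (Equivalently: Q(∛1185) ⊂ R but ω ∉ R, so [K : Q(∛1185)] = 2.)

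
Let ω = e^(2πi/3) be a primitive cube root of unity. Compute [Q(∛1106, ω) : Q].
[Q(∛1106, ω) : Q] = 6

[Q(∛1106):Q] = 3 (min poly x^3 - 1106, irreducible since 1106 is not a perfect cube). [Q(ω):Q] = 2 (min poly x^2 + x + 1). Since Q(∛1106) ⊂ R and ω ∉ R, we have ω ∉ Q(∛1106), so x^2 + x + 1 remains irreducible over Q(∛1106) and [Q(∛1106, ω) : Q(∛1106)] = 2. By the tower law, [Q(∛1106, ω) : Q] = 3 · 2 = 6. (In fact Q(∛1106, ω) is the splitting field of x^3 - 1106 over Q.)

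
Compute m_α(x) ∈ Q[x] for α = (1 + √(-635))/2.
m_α(x) = x^2 - x + 159

From 2α - 1 = √(-635), squaring gives (2α - 1)^2 = -635, i.e. 4α^2 - 4α + 1 = -635, so α^2 - α + (1 + 635)/4 = 0. Since -635 ≡ 1 (mod 4), (1 + 635)/4 = 159 ∈ Z. The polynomial x^2 - x + 159 has discriminant 1 - 4·(159) = -635, which is not a perfect square in Q (d = -635 is squarefree and ≠ 1), so x^2 - x + 159 is irreducible over Q. It is the minimal polynomial of α.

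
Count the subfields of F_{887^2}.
F_{887^2} has 2 subfields

The subfields of F_{p^n} are exactly the fields F_{p^d} for d | n (each is the fixed field of the unique index-d subgroup of Gal(F_{p^n}/F_p) ≅ Z/nZ). The divisors of n = 2 are {1, 2}, giving 2 subfields: F_{887^1}, F_{887^2}.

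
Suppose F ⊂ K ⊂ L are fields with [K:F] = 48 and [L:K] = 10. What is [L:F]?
[L:F] = 480

The tower law says that for any tower of field extensions F ⊂ K ⊂ L with finite degrees, [L:F] = [L:K] · [K:F]. Here this gives [L:F] = 10 · 48 = 480.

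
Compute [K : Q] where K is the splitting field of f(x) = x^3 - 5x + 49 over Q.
[K : Q] = 6

By the rational root test, any rational root of the monic integer polynomial f(x) = x^3 - 5x + 49 must be an integer dividing the constant term 49, i.e. one of ±{1, 7, 49}. Evaluating: f(1) = 45, f(-1) = 53, f(7) = 357, f(-7) = -259, f(49) = 117453, f(-49) = -117355; none is 0, so f has no rational root and is therefore irreducible over Q (a cubic with no linear factor over a field is irreducible). For an irreducible cubic, the Galois group is A_3 or S_3 according as the discriminant disc(f) = -4a^3 - 27b^2 = -4·(-5)^3 - 27·(49)^2 = -64327 is or is not a square in Q. Here disc(f) = -64327 is not a perfect square in Q, so the Galois group of f over Q is not contained in A_3 and must be all of S_3. The splitting field has degree |S_3| = 6 over Q, so [K : Q] = 6.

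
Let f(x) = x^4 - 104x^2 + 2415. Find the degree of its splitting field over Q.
[K : Q] = 4

Solving the quadratic in x^2: x^2 = (104 ± √(104^2 - 4·2415))/2 = (104 ± √1156)/2 = (104 ± 34)/2, giving x^2 = 69 or x^2 = 35. So f(x) = (x^2 - 69)(x^2 - 35) and the roots of f are ±√69, ±√35. Hence the splitting field is K = Q(√69, √35). Since 69 and 35 are distinct squarefree integers > 1, their product 2415 is not a perfect square, so √35 ∉ Q(√69). By the tower law [K:Q] = [Q(√69,√35):Q(√69)] · [Q(√69):Q] = 2 · 2 = 4.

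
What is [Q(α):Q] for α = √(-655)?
[Q(α):Q] = 2

[Q(α):Q] equals the degree of the minimal polynomial of α. Here α^2 = -655 and x^2 + 655 is irreducible (d = -655 is squarefree, ≠ 1, hence not a square), so deg(m_α) = 2. Thus [Q(α):Q] = 2.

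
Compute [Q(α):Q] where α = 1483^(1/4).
[Q(α):Q] = 4

α is a root of x^4 - 1483. By Eisenstein's criterion at the prime p = 1483 (which divides the constant term 1483 but p^2 = 2199289 does not, since 1483 is squarefree), x^4 - 1483 is irreducible over Q. Hence [Q(α):Q] = 4.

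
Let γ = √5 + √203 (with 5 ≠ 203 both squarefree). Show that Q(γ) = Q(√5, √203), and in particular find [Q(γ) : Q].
[Q(γ) : Q] = 4 (equivalently, Q(γ) = Q(√5, √203))

Obviously Q(γ) ⊆ Q(√5, √203), and [Q(√5, √203):Q] = 4 (since 5, 203 are distinct squarefree integers > 1 with 1015 not a perfect square). To show equality we compute the minimal polynomial of γ. From γ = √5 + √203: γ^2 = 5 + 2√(1015) + 203 = 208 + 2√(1015), so γ^2 - 208 = 2√(1015); squaring, (γ^2 - 208)^2 = 4·1015, i.e. γ^4 - 416γ^2 + 43264 - 4060 = 0, i.e. γ^4 - 416γ^2 + 39204 = 0. So γ is a root of x^4 - 416x^2 + 39204. This polynomial is irreducible over Q: it has no rational root (each ±√5 ± √203 is irrational), and any factorization into two quadratics over Q would force √(1015) ∈ Q (pairing opposite roots) or √5, √203 ∈ Q (other pairings), all impossible. Hence [Q(γ):Q] = 4 = [Q(√5, √203):Q], so Q(γ) = Q(√5, √203).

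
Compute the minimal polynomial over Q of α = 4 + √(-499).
m_α(x) = x^2 - 8x + 515

From α - 4 = √(-499), squaring gives (α - 4)^2 = -499, i.e. α^2 - 8α + 16 = -499, so α^2 - 8α + 515 = 0. The discriminant of x^2 - 8x + 515 is (-8)^2 - 4·(515) = 64 - 2060 = -1996, and 4·(-499) is not a perfect square in Q since -499 is squarefree and ≠ 1. Hence x^2 - 8x + 515 is irreducible over Q and is the minimal polynomial of α.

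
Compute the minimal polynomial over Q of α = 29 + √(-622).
m_α(x) = x^2 - 58x + 1463

From α - 29 = √(-622), squaring gives (α - 29)^2 = -622, i.e. α^2 - 58α + 841 = -622, so α^2 - 58α + 1463 = 0. The discriminant of x^2 - 58x + 1463 is (-58)^2 - 4·(1463) = 3364 - 5852 = -2488, and 4·(-622) is not a perfect square in Q since -622 is squarefree and ≠ 1. Hence x^2 - 58x + 1463 is irreducible over Q and is the minimal polynomial of α.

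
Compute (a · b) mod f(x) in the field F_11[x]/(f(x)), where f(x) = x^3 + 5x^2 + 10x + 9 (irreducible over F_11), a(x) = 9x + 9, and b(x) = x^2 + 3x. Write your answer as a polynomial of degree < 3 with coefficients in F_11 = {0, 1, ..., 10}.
a · b ≡ 2x^2 + 3x + 7 (mod f(x))

Multiply in F_11[x]: a(x)·b(x) = (9x + 9)·(x^2 + 3x) = 9x^3 + 3x^2 + 5x. This has degree ≥ 3, so divide by f(x) over F_11: 9x^3 + 3x^2 + 5x = (9)·(x^3 + 5x^2 + 10x + 9) + (2x^2 + 3x + 7). Hence a·b ≡ 2x^2 + 3x + 7 (mod f). (F_11[x]/(f) is a field with 11^3 = 1331 elements since f is irreducible of degree 3.)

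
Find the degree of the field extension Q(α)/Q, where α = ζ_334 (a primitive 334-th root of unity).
[Q(α):Q] = 166

The minimal polynomial of ζ_334 over Q is the 334-th cyclotomic polynomial Φ_334(x), which is irreducible over Q and has degree φ(334) = 166. Hence [Q(α):Q] = φ(334) = 166.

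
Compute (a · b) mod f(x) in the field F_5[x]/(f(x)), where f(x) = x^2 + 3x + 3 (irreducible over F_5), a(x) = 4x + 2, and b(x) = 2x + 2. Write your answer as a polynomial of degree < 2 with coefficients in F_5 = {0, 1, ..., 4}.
a · b ≡ 3x (mod f(x))

Multiply in F_5[x]: a(x)·b(x) = (4x + 2)·(2x + 2) = 3x^2 + 2x + 4. This has degree ≥ 2, so divide by f(x) over F_5: 3x^2 + 2x + 4 = (3)·(x^2 + 3x + 3) + (3x). Hence a·b ≡ 3x (mod f). (F_5[x]/(f) is a field with 5^2 = 25 elements since f is irreducible of degree 2.)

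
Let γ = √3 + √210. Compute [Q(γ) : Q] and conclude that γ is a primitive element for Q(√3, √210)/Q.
[Q(γ) : Q] = 4 (equivalently, Q(γ) = Q(√3, √210))

Obviously Q(γ) ⊆ Q(√3, √210), and [Q(√3, √210):Q] = 4 (since 3, 210 are distinct squarefree integers > 1 with 630 not a perfect square). To show equality we compute the minimal polynomial of γ. From γ = √3 + √210: γ^2 = 3 + 2√(630) + 210 = 213 + 2√(630), so γ^2 - 213 = 2√(630); squaring, (γ^2 - 213)^2 = 4·630, i.e. γ^4 - 426γ^2 + 45369 - 2520 = 0, i.e. γ^4 - 426γ^2 + 42849 = 0. So γ is a root of x^4 - 426x^2 + 42849. This polynomial is irreducible over Q: it has no rational root (each ±√3 ± √210 is irrational), and any factorization into two quadratics over Q would force √(630) ∈ Q (pairing opposite roots) or √3, √210 ∈ Q (other pairings), all impossible. Hence [Q(γ):Q] = 4 = [Q(√3, √210):Q], so Q(γ) = Q(√3, √210).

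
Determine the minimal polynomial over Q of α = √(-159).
m_α(x) = x^2 + 159

α satisfies α^2 + 159 = 0, so x^2 + 159 annihilates α. Since d = -159 is squarefree and ≠ 1, it is not a perfect square in Q, so x^2 + 159 has no rational root and is therefore irreducible over Q (a degree-2 polynomial over a field is irreducible iff it has no root). Hence m_α(x) = x^2 + 159.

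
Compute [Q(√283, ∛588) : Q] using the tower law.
[Q(√283, ∛588) : Q] = 6

Let L = Q(√283, ∛588). Since Q(√283) ⊂ L and [Q(√283):Q] = 2, the tower law gives 2 | [L:Q]. Likewise Q(∛588) ⊂ L with [Q(∛588):Q] = 3 (because 588 is not a perfect cube), so 3 | [L:Q]. As gcd(2,3) = 1, [L:Q] is divisible by 6. Conversely L is generated over Q by √283 and ∛588, so [L:Q] ≤ 2·3 = 6. Therefore [Q(√283, ∛588) : Q] = 6.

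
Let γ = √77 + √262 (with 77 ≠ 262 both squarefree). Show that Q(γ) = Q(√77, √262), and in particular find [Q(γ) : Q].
[Q(γ) : Q] = 4 (equivalently, Q(γ) = Q(√77, √262))

Obviously Q(γ) ⊆ Q(√77, √262), and [Q(√77, √262):Q] = 4 (since 77, 262 are distinct squarefree integers > 1 with 20174 not a perfect square). To show equality we compute the minimal polynomial of γ. From γ = √77 + √262: γ^2 = 77 + 2√(20174) + 262 = 339 + 2√(20174), so γ^2 - 339 = 2√(20174); squaring, (γ^2 - 339)^2 = 4·20174, i.e. γ^4 - 678γ^2 + 114921 - 80696 = 0, i.e. γ^4 - 678γ^2 + 34225 = 0. So γ is a root of x^4 - 678x^2 + 34225. This polynomial is irreducible over Q: it has no rational root (each ±√77 ± √262 is irrational), and any factorization into two quadratics over Q would force √(20174) ∈ Q (pairing opposite roots) or √77, √262 ∈ Q (other pairings), all impossible. Hence [Q(γ):Q] = 4 = [Q(√77, √262):Q], so Q(γ) = Q(√77, √262).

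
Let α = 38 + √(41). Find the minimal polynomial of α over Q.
m_α(x) = x^2 - 76x + 1403

From α - 38 = √(41), squaring gives (α - 38)^2 = 41, i.e. α^2 - 76α + 1444 = 41, so α^2 - 76α + 1403 = 0. The discriminant of x^2 - 76x + 1403 is (-76)^2 - 4·(1403) = 5776 - 5612 = 164, and 4·(41) is not a perfect square in Q since 41 is squarefree and ≠ 1. Hence x^2 - 76x + 1403 is irreducible over Q and is the minimal polynomial of α.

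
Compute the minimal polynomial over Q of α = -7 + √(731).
m_α(x) = x^2 + 14x - 682

From α + 7 = √(731), squaring gives (α + 7)^2 = 731, i.e. α^2 + 14α + 49 = 731, so α^2 + 14α - 682 = 0. The discriminant of x^2 + 14x - 682 is (14)^2 - 4·(-682) = 196 + 2728 = 2924, and 4·(731) is not a perfect square in Q since 731 is squarefree and ≠ 1. Hence x^2 + 14x - 682 is irreducible over Q and is the minimal polynomial of α.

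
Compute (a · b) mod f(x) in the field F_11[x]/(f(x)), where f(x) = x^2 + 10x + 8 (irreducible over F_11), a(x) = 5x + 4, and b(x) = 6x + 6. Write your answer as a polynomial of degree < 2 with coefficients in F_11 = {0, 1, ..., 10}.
a · b ≡ 7x + 4 (mod f(x))

Multiply in F_11[x]: a(x)·b(x) = (5x + 4)·(6x + 6) = 8x^2 + 10x + 2. This has degree ≥ 2, so divide by f(x) over F_11: 8x^2 + 10x + 2 = (8)·(x^2 + 10x + 8) + (7x + 4). Hence a·b ≡ 7x + 4 (mod f). (F_11[x]/(f) is a field with 11^2 = 121 elements since f is irreducible of degree 2.)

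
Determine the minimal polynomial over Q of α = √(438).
m_α(x) = x^2 - 438

α satisfies α^2 - 438 = 0, so x^2 - 438 annihilates α. Since d = 438 is squarefree and ≠ 1, it is not a perfect square in Q, so x^2 - 438 has no rational root and is therefore irreducible over Q (a degree-2 polynomial over a field is irreducible iff it has no root). Hence m_α(x) = x^2 - 438.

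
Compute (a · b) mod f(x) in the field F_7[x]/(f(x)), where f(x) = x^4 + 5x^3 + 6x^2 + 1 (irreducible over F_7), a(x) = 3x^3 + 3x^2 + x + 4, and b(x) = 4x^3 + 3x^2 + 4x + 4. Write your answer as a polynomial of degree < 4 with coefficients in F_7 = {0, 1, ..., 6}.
a · b ≡ 6x^3 + 3x^2 + 3x + 1 (mod f(x))

Multiply in F_7[x]: a(x)·b(x) = (3x^3 + 3x^2 + x + 4)·(4x^3 + 3x^2 + 4x + 4) = 5x^6 + 4x^4 + x^3 + 6x + 2. This has degree ≥ 4, so divide by f(x) over F_7: 5x^6 + 4x^4 + x^3 + 6x + 2 = (5x^2 + 3x + 1)·(x^4 + 5x^3 + 6x^2 + 1) + (6x^3 + 3x^2 + 3x + 1). Hence a·b ≡ 6x^3 + 3x^2 + 3x + 1 (mod f). (F_7[x]/(f) is a field with 7^4 = 2401 elements since f is irreducible of degree 4.)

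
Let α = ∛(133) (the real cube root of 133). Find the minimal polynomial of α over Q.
m_α(x) = x^3 - 133

α satisfies α^3 = 133, so x^3 - 133 annihilates α. By the rational root test, a rational root p/q (in lowest terms) of x^3 - 133 would satisfy p^3 = 133 q^3, forcing q = 1 and p^3 = 133; but 133 is not a perfect cube, contradiction. A monic cubic over Q with no rational root is irreducible (any nontrivial factorization would include a linear factor). Hence x^3 - 133 is the minimal polynomial of α, and in particular [Q(α):Q] = 3.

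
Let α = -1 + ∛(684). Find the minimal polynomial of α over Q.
m_α(x) = x^3 + 3x^2 + 3x - 683

Set β = α + 1 = ∛(684), so β^3 = 684. Then (α + 1)^3 - 684 = 0, i.e. α is a root of g(x) = (x + 1)^3 - 684 = x^3 + 3x^2 + 3x - 683. Since g(x) = h(x + 1) where h(x) = x^3 - 684, and h is irreducible over Q (because 684 is not a perfect cube, so h has no rational root, and a monic cubic with no rational root is irreducible), g is also irreducible (irreducibility is preserved under the substitution x → x + 1). Hence m_α(x) = x^3 + 3x^2 + 3x - 683.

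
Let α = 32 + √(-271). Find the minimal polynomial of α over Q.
m_α(x) = x^2 - 64x + 1295

From α - 32 = √(-271), squaring gives (α - 32)^2 = -271, i.e. α^2 - 64α + 1024 = -271, so α^2 - 64α + 1295 = 0. The discriminant of x^2 - 64x + 1295 is (-64)^2 - 4·(1295) = 4096 - 5180 = -1084, and 4·(-271) is not a perfect square in Q since -271 is squarefree and ≠ 1. Hence x^2 - 64x + 1295 is irreducible over Q and is the minimal polynomial of α.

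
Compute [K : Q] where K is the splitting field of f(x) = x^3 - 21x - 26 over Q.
[K : Q] = 6

By the rational root test, any rational root of the monic integer polynomial f(x) = x^3 - 21x - 26 must be an integer dividing the constant term -26, i.e. one of ±{1, 2, 13, 26}. Evaluating: f(1) = -46, f(-1) = -6, f(2) = -60, f(-2) = 8, f(13) = 1898, f(-13) = -1950, f(26) = 17004, f(-26) = -17056; none is 0, so f has no rational root and is therefore irreducible over Q (a cubic with no linear factor over a field is irreducible). For an irreducible cubic, the Galois group is A_3 or S_3 according as the discriminant disc(f) = -4a^3 - 27b^2 = -4·(-21)^3 - 27·(-26)^2 = 18792 is or is not a square in Q. Here disc(f) = 18792 is not a perfect square in Q, so the Galois group of f over Q is not contained in A_3 and must be all of S_3. The splitting field has degree |S_3| = 6 over Q, so [K : Q] = 6.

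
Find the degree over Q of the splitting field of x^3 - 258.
[K : Q] = 6

The roots of x^3 - 258 are ∛258, ω∛258, ω^2∛258 where ω = e^(2πi/3) is a primitive cube root of unity, so K = Q(∛258, ω). Now [Q(∛258):Q] = 3 (since 258 is not a perfect cube, x^3 - 258 is irreducible) and [Q(ω):Q] = 2. Both 2 and 3 divide [K:Q], and [K:Q] ≤ 3·2 = 6, so [K:Q] = 6. (Equivalently: Q(∛258) ⊂ R but ω ∉ R, so [K : Q(∛258)] = 2.)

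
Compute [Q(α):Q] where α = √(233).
[Q(α):Q] = 2

[Q(α):Q] equals the degree of the minimal polynomial of α. Here α^2 = 233 and x^2 - 233 is irreducible (d = 233 is squarefree, ≠ 1, hence not a square), so deg(m_α) = 2. Thus [Q(α):Q] = 2.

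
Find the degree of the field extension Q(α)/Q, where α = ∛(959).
[Q(α):Q] = 3

The minimal polynomial of α is x^3 - 959, irreducible over Q since 959 is not a perfect cube (so x^3 - 959 has no rational root). Hence [Q(α):Q] = deg(m_α) = 3.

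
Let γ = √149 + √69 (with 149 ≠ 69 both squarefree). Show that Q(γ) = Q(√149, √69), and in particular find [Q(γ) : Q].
[Q(γ) : Q] = 4 (equivalently, Q(γ) = Q(√149, √69))

Obviously Q(γ) ⊆ Q(√149, √69), and [Q(√149, √69):Q] = 4 (since 149, 69 are distinct squarefree integers > 1 with 10281 not a perfect square). To show equality we compute the minimal polynomial of γ. From γ = √149 + √69: γ^2 = 149 + 2√(10281) + 69 = 218 + 2√(10281), so γ^2 - 218 = 2√(10281); squaring, (γ^2 - 218)^2 = 4·10281, i.e. γ^4 - 436γ^2 + 47524 - 41124 = 0, i.e. γ^4 - 436γ^2 + 6400 = 0. So γ is a root of x^4 - 436x^2 + 6400. This polynomial is irreducible over Q: it has no rational root (each ±√149 ± √69 is irrational), and any factorization into two quadratics over Q would force √(10281) ∈ Q (pairing opposite roots) or √149, √69 ∈ Q (other pairings), all impossible. Hence [Q(γ):Q] = 4 = [Q(√149, √69):Q], so Q(γ) = Q(√149, √69).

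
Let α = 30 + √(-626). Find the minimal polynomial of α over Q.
m_α(x) = x^2 - 60x + 1526

From α - 30 = √(-626), squaring gives (α - 30)^2 = -626, i.e. α^2 - 60α + 900 = -626, so α^2 - 60α + 1526 = 0. The discriminant of x^2 - 60x + 1526 is (-60)^2 - 4·(1526) = 3600 - 6104 = -2504, and 4·(-626) is not a perfect square in Q since -626 is squarefree and ≠ 1. Hence x^2 - 60x + 1526 is irreducible over Q and is the minimal polynomial of α.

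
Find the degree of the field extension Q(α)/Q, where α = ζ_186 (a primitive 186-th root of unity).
[Q(α):Q] = 60

The minimal polynomial of ζ_186 over Q is the 186-th cyclotomic polynomial Φ_186(x), which is irreducible over Q and has degree φ(186) = 60. Hence [Q(α):Q] = φ(186) = 60.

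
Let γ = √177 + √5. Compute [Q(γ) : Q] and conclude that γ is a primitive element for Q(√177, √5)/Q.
[Q(γ) : Q] = 4 (equivalently, Q(γ) = Q(√177, √5))

Obviously Q(γ) ⊆ Q(√177, √5), and [Q(√177, √5):Q] = 4 (since 177, 5 are distinct squarefree integers > 1 with 885 not a perfect square). To show equality we compute the minimal polynomial of γ. From γ = √177 + √5: γ^2 = 177 + 2√(885) + 5 = 182 + 2√(885), so γ^2 - 182 = 2√(885); squaring, (γ^2 - 182)^2 = 4·885, i.e. γ^4 - 364γ^2 + 33124 - 3540 = 0, i.e. γ^4 - 364γ^2 + 29584 = 0. So γ is a root of x^4 - 364x^2 + 29584. This polynomial is irreducible over Q: it has no rational root (each ±√177 ± √5 is irrational), and any factorization into two quadratics over Q would force √(885) ∈ Q (pairing opposite roots) or √177, √5 ∈ Q (other pairings), all impossible. Hence [Q(γ):Q] = 4 = [Q(√177, √5):Q], so Q(γ) = Q(√177, √5).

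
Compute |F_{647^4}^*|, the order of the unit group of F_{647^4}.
|F_{647^4}^*| = 175233494880

F_{647^4} has 647^4 = 175233494881 elements; its multiplicative group consists of all nonzero elements, so |F_{647^4}^*| = 175233494881 - 1 = 175233494880. (It is cyclic since any finite subgroup of the multiplicative group of a field is cyclic.)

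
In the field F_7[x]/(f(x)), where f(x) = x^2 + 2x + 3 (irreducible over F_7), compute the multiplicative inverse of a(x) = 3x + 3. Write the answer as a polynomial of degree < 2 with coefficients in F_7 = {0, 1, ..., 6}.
a(x)^(-1) ≡ x + 1 (mod f(x))

Since f is irreducible over F_7, F_7[x]/(f) is a field and a(x) ≠ 0 has an inverse. Apply the extended Euclidean algorithm to f(x) and a(x) in F_7[x]: f(x) = (5x + 5)·a(x) + (2). The last nonzero remainder is the constant 2 = gcd(f, a) in F_7. Back-substituting through the division chain expresses 2 = s(x)·a(x) + t(x)·f(x) with s(x) ≡ 2x + 2 (mod f), so (2x + 2)·a(x) ≡ 2 (mod f). Multiplying by 2^(-1) ≡ 4 in F_7 gives a(x)^(-1) ≡ 4·(2x + 2) ≡ x + 1 (mod f). Check: (3x + 3)·(x + 1) = 3x^2 + 6x + 3 ≡ 1 (mod x^2 + 2x + 3).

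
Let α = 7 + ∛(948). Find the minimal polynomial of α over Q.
m_α(x) = x^3 - 21x^2 + 147x - 1291

Set β = α - 7 = ∛(948), so β^3 = 948. Then (α - 7)^3 - 948 = 0, i.e. α is a root of g(x) = (x - 7)^3 - 948 = x^3 - 21x^2 + 147x - 1291. Since g(x) = h(x - 7) where h(x) = x^3 - 948, and h is irreducible over Q (because 948 is not a perfect cube, so h has no rational root, and a monic cubic with no rational root is irreducible), g is also irreducible (irreducibility is preserved under the substitution x → x - 7). Hence m_α(x) = x^3 - 21x^2 + 147x - 1291.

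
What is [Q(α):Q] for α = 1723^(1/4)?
[Q(α):Q] = 4

α is a root of x^4 - 1723. By Eisenstein's criterion at the prime p = 1723 (which divides the constant term 1723 but p^2 = 2968729 does not, since 1723 is squarefree), x^4 - 1723 is irreducible over Q. Hence [Q(α):Q] = 4.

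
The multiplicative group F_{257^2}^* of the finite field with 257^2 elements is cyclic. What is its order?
|F_{257^2}^*| = 66048

F_{257^2} has 257^2 = 66049 elements; its multiplicative group consists of all nonzero elements, so |F_{257^2}^*| = 66049 - 1 = 66048. (It is cyclic since any finite subgroup of the multiplicative group of a field is cyclic.)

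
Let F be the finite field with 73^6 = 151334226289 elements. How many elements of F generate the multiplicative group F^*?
There are φ(151334226288) = 41990400000 primitive elements

F_q^* is cyclic of order q - 1 = 151334226288. A cyclic group of order m has exactly φ(m) generators. Here m = 151334226288 = 2^4 · 3^3 · 7 · 37 · 751 · 1801, so the number of primitive elements is φ(151334226288) = 41990400000.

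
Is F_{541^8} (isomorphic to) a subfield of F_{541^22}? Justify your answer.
No: F_{541^8} is not a subfield of F_{541^22}

F_{p^m} embeds in F_{p^n} iff m | n. Here 8 ∤ 22 (since 22 = 2·8 + 6 with remainder 6 ≠ 0), so F_{541^8} is not a subfield of F_{541^22}. Equivalently: if it were, the tower law would give 8 = [F_{541^8}:F_541] dividing [F_{541^22}:F_541] = 22, contradiction.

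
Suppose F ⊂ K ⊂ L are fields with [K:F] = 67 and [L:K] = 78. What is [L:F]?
[L:F] = 5226

The tower law says that for any tower of field extensions F ⊂ K ⊂ L with finite degrees, [L:F] = [L:K] · [K:F]. Here this gives [L:F] = 78 · 67 = 5226.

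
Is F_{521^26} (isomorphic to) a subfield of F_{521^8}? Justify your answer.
No: F_{521^26} is not a subfield of F_{521^8}

F_{p^m} embeds in F_{p^n} iff m | n. Here 26 ∤ 8 (since 8 = 0·26 + 8 with remainder 8 ≠ 0), so F_{521^26} is not a subfield of F_{521^8}. Equivalently: if it were, the tower law would give 26 = [F_{521^26}:F_521] dividing [F_{521^8}:F_521] = 8, contradiction.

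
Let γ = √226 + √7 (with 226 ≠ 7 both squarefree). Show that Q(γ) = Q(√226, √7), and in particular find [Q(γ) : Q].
[Q(γ) : Q] = 4 (equivalently, Q(γ) = Q(√226, √7))

Obviously Q(γ) ⊆ Q(√226, √7), and [Q(√226, √7):Q] = 4 (since 226, 7 are distinct squarefree integers > 1 with 1582 not a perfect square). To show equality we compute the minimal polynomial of γ. From γ = √226 + √7: γ^2 = 226 + 2√(1582) + 7 = 233 + 2√(1582), so γ^2 - 233 = 2√(1582); squaring, (γ^2 - 233)^2 = 4·1582, i.e. γ^4 - 466γ^2 + 54289 - 6328 = 0, i.e. γ^4 - 466γ^2 + 47961 = 0. So γ is a root of x^4 - 466x^2 + 47961. This polynomial is irreducible over Q: it has no rational root (each ±√226 ± √7 is irrational), and any factorization into two quadratics over Q would force √(1582) ∈ Q (pairing opposite roots) or √226, √7 ∈ Q (other pairings), all impossible. Hence [Q(γ):Q] = 4 = [Q(√226, √7):Q], so Q(γ) = Q(√226, √7).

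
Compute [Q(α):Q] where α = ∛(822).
[Q(α):Q] = 3

The minimal polynomial of α is x^3 - 822, irreducible over Q since 822 is not a perfect cube (so x^3 - 822 has no rational root). Hence [Q(α):Q] = deg(m_α) = 3.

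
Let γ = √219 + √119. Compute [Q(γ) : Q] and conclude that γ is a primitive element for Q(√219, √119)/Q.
[Q(γ) : Q] = 4 (equivalently, Q(γ) = Q(√219, √119))

Obviously Q(γ) ⊆ Q(√219, √119), and [Q(√219, √119):Q] = 4 (since 219, 119 are distinct squarefree integers > 1 with 26061 not a perfect square). To show equality we compute the minimal polynomial of γ. From γ = √219 + √119: γ^2 = 219 + 2√(26061) + 119 = 338 + 2√(26061), so γ^2 - 338 = 2√(26061); squaring, (γ^2 - 338)^2 = 4·26061, i.e. γ^4 - 676γ^2 + 114244 - 104244 = 0, i.e. γ^4 - 676γ^2 + 10000 = 0. So γ is a root of x^4 - 676x^2 + 10000. This polynomial is irreducible over Q: it has no rational root (each ±√219 ± √119 is irrational), and any factorization into two quadratics over Q would force √(26061) ∈ Q (pairing opposite roots) or √219, √119 ∈ Q (other pairings), all impossible. Hence [Q(γ):Q] = 4 = [Q(√219, √119):Q], so Q(γ) = Q(√219, √119).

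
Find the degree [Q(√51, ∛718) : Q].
[Q(√51, ∛718) : Q] = 6

Let L = Q(√51, ∛718). Since Q(√51) ⊂ L and [Q(√51):Q] = 2, the tower law gives 2 | [L:Q]. Likewise Q(∛718) ⊂ L with [Q(∛718):Q] = 3 (because 718 is not a perfect cube), so 3 | [L:Q]. As gcd(2,3) = 1, [L:Q] is divisible by 6. Conversely L is generated over Q by √51 and ∛718, so [L:Q] ≤ 2·3 = 6. Therefore [Q(√51, ∛718) : Q] = 6.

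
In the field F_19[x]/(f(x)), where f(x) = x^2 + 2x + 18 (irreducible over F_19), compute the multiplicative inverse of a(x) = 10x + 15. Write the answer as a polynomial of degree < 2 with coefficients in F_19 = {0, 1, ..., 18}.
a(x)^(-1) ≡ 12x + 6 (mod f(x))

Since f is irreducible over F_19, F_19[x]/(f) is a field and a(x) ≠ 0 has an inverse. Apply the extended Euclidean algorithm to f(x) and a(x) in F_19[x]: f(x) = (2x + 1)·a(x) + (3). The last nonzero remainder is the constant 3 = gcd(f, a) in F_19. Back-substituting through the division chain expresses 3 = s(x)·a(x) + t(x)·f(x) with s(x) ≡ 17x + 18 (mod f), so (17x + 18)·a(x) ≡ 3 (mod f). Multiplying by 3^(-1) ≡ 13 in F_19 gives a(x)^(-1) ≡ 13·(17x + 18) ≡ 12x + 6 (mod f). Check: (10x + 15)·(12x + 6) = 6x^2 + 12x + 14 ≡ 1 (mod x^2 + 2x + 18).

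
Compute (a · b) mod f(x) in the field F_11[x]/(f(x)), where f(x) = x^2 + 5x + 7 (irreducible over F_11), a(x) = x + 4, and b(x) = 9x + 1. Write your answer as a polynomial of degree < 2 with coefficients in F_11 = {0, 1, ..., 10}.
a · b ≡ 3x + 7 (mod f(x))

Multiply in F_11[x]: a(x)·b(x) = (x + 4)·(9x + 1) = 9x^2 + 4x + 4. This has degree ≥ 2, so divide by f(x) over F_11: 9x^2 + 4x + 4 = (9)·(x^2 + 5x + 7) + (3x + 7). Hence a·b ≡ 3x + 7 (mod f). (F_11[x]/(f) is a field with 11^2 = 121 elements since f is irreducible of degree 2.)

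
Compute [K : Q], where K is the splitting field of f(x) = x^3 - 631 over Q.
[K : Q] = 6

The roots of x^3 - 631 are ∛631, ω∛631, ω^2∛631 where ω = e^(2πi/3) is a primitive cube root of unity, so K = Q(∛631, ω). Now [Q(∛631):Q] = 3 (since 631 is not a perfect cube, x^3 - 631 is irreducible) and [Q(ω):Q] = 2. Both 2 and 3 divide [K:Q], and [K:Q] ≤ 3·2 = 6, so [K:Q] = 6. (Equivalently: Q(∛631) ⊂ R but ω ∉ R, so [K : Q(∛631)] = 2.)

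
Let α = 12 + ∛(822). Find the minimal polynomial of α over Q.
m_α(x) = x^3 - 36x^2 + 432x - 2550

Set β = α - 12 = ∛(822), so β^3 = 822. Then (α - 12)^3 - 822 = 0, i.e. α is a root of g(x) = (x - 12)^3 - 822 = x^3 - 36x^2 + 432x - 2550. Since g(x) = h(x - 12) where h(x) = x^3 - 822, and h is irreducible over Q (because 822 is not a perfect cube, so h has no rational root, and a monic cubic with no rational root is irreducible), g is also irreducible (irreducibility is preserved under the substitution x → x - 12). Hence m_α(x) = x^3 - 36x^2 + 432x - 2550.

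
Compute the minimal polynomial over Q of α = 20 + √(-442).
m_α(x) = x^2 - 40x + 842

From α - 20 = √(-442), squaring gives (α - 20)^2 = -442, i.e. α^2 - 40α + 400 = -442, so α^2 - 40α + 842 = 0. The discriminant of x^2 - 40x + 842 is (-40)^2 - 4·(842) = 1600 - 3368 = -1768, and 4·(-442) is not a perfect square in Q since -442 is squarefree and ≠ 1. Hence x^2 - 40x + 842 is irreducible over Q and is the minimal polynomial of α.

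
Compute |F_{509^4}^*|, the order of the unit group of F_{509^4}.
|F_{509^4}^*| = 67122964560

F_{509^4} has 509^4 = 67122964561 elements; its multiplicative group consists of all nonzero elements, so |F_{509^4}^*| = 67122964561 - 1 = 67122964560. (It is cyclic since any finite subgroup of the multiplicative group of a field is cyclic.)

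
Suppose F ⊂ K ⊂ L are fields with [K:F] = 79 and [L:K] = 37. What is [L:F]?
[L:F] = 2923

The tower law says that for any tower of field extensions F ⊂ K ⊂ L with finite degrees, [L:F] = [L:K] · [K:F]. Here this gives [L:F] = 37 · 79 = 2923.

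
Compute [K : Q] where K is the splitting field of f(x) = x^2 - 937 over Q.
[K : Q] = 2

f(x) = x^2 - 937 factors as (x - √937)(x + √937). The splitting field is K = Q(√937). Since 937 is squarefree and > 1, it is not a perfect square, so x^2 - 937 is irreducible over Q and [Q(√937) : Q] = 2. Hence [K : Q] = 2.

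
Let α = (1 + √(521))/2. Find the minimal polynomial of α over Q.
m_α(x) = x^2 - x - 130

From 2α - 1 = √(521), squaring gives (2α - 1)^2 = 521, i.e. 4α^2 - 4α + 1 = 521, so α^2 - α + (1 - 521)/4 = 0. Since 521 ≡ 1 (mod 4), (1 - 521)/4 = -130 ∈ Z. The polynomial x^2 - x - 130 has discriminant 1 - 4·(-130) = 521, which is not a perfect square in Q (d = 521 is squarefree and ≠ 1), so x^2 - x - 130 is irreducible over Q. It is the minimal polynomial of α.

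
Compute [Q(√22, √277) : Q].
[Q(√22, √277) : Q] = 4

[Q(√22):Q] = 2 (min poly x^2 - 22, irreducible since 22 is squarefree > 1). For the top step, suppose √277 ∈ Q(√22), say √277 = c + d√22 with c, d ∈ Q. Squaring: 277 = c^2 + 22d^2 + 2cd√22. Since √22 ∉ Q this forces 2cd = 0. If d = 0 then √277 = c ∈ Q, contradicting 277 squarefree > 1. If c = 0 then 277 = 22d^2, so 22·277 = (22d)^2 is a perfect square in Q — but 22·277 = 6094 is not a perfect square (since 22 and 277 are distinct squarefree integers). Contradiction. Hence √277 ∉ Q(√22), so x^2 - 277 stays irreducible over Q(√22) and [Q(√22, √277) : Q(√22)] = 2. By the tower law, [Q(√22, √277) : Q] = 2 · 2 = 4.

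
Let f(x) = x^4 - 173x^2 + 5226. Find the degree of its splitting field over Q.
[K : Q] = 4

Solving the quadratic in x^2: x^2 = (173 ± √(173^2 - 4·5226))/2 = (173 ± √9025)/2 = (173 ± 95)/2, giving x^2 = 134 or x^2 = 39. So f(x) = (x^2 - 134)(x^2 - 39) and the roots of f are ±√134, ±√39. Hence the splitting field is K = Q(√134, √39). Since 134 and 39 are distinct squarefree integers > 1, their product 5226 is not a perfect square, so √39 ∉ Q(√134). By the tower law [K:Q] = [Q(√134,√39):Q(√134)] · [Q(√134):Q] = 2 · 2 = 4.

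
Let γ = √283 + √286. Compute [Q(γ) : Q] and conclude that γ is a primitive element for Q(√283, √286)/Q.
[Q(γ) : Q] = 4 (equivalently, Q(γ) = Q(√283, √286))

Obviously Q(γ) ⊆ Q(√283, √286), and [Q(√283, √286):Q] = 4 (since 283, 286 are distinct squarefree integers > 1 with 80938 not a perfect square). To show equality we compute the minimal polynomial of γ. From γ = √283 + √286: γ^2 = 283 + 2√(80938) + 286 = 569 + 2√(80938), so γ^2 - 569 = 2√(80938); squaring, (γ^2 - 569)^2 = 4·80938, i.e. γ^4 - 1138γ^2 + 323761 - 323752 = 0, i.e. γ^4 - 1138γ^2 + 9 = 0. So γ is a root of x^4 - 1138x^2 + 9. This polynomial is irreducible over Q: it has no rational root (each ±√283 ± √286 is irrational), and any factorization into two quadratics over Q would force √(80938) ∈ Q (pairing opposite roots) or √283, √286 ∈ Q (other pairings), all impossible. Hence [Q(γ):Q] = 4 = [Q(√283, √286):Q], so Q(γ) = Q(√283, √286).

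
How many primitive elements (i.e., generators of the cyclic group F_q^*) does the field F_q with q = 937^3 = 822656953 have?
There are φ(822656952) = 253124352 primitive elements

F_q^* is cyclic of order q - 1 = 822656952. A cyclic group of order m has exactly φ(m) generators. Here m = 822656952 = 2^3 · 3^3 · 13 · 292969, so the number of primitive elements is φ(822656952) = 253124352.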